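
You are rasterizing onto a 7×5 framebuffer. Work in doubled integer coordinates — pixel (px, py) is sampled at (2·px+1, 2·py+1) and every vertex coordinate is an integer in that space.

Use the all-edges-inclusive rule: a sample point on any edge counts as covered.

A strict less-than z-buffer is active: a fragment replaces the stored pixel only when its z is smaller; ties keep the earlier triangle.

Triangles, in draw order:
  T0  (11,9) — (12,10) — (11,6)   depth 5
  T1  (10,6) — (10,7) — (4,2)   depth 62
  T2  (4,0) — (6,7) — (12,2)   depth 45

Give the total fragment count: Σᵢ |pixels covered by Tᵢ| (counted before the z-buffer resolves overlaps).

T0:
  2·area = 3  (B↔C swapped to make it positive)
  edge (11, 9)→(11, 6): d=(0,-3) inclusive
  edge (11, 6)→(12, 10): d=(1,4) inclusive
  edge (12, 10)→(11, 9): d=(-1,-1) inclusive
    (1,0)@(3, 1): e=[-24,27,0] → ·  [on edge]
    (5,0)@(11, 1): e=[0,-5,8] → ·  [on edge]
    (2,1)@(5, 3): e=[-18,21,0] → ·  [on edge]
    (5,1)@(11, 3): e=[0,-3,6] → ·  [on edge]
    (3,2)@(7, 5): e=[-12,15,0] → ·  [on edge]
    (5,2)@(11, 5): e=[0,-1,4] → ·  [on edge]
    (4,3)@(9, 7): e=[-6,9,0] → ·  [on edge]
    (5,3)@(11, 7): e=[0,1,2] → #  [on edge]
    (6,3)@(13, 7): e=[6,-7,4] → ·
    (5,4)@(11, 9): e=[0,3,0] → #  [on edge]
    (6,4)@(13, 9): e=[6,-5,2] → ·
  covered (2 px):
    · · · · · · ·
    · · · · · · ·
    · · · · · · ·
    · · · · · # ·
    · · · · · # ·
T1:
  2·area = 6
  edge (10, 6)→(10, 7): d=(0,1) inclusive
  edge (10, 7)→(4, 2): d=(-6,-5) inclusive
  edge (4, 2)→(10, 6): d=(6,4) inclusive
  covered (0 px):
    · · · · · · ·
    · · · · · · ·
    · · · · · · ·
    · · · · · · ·
    · · · · · · ·
T2:
  2·area = 52  (B↔C swapped to make it positive)
  edge (4, 0)→(12, 2): d=(8,2) inclusive
  edge (12, 2)→(6, 7): d=(-6,5) inclusive
  edge (6, 7)→(4, 0): d=(-2,-7) inclusive
    (2,0)@(5, 1): e=[6,41,5] → #
    (3,0)@(7, 1): e=[2,31,19] → #
    (4,0)@(9, 1): e=[-2,21,33] → ·
    (2,1)@(5, 3): e=[22,29,1] → #
    (4,1)@(9, 3): e=[14,9,29] → #
    (5,1)@(11, 3): e=[10,-1,43] → ·
    (2,2)@(5, 5): e=[38,17,-3] → ·
    (3,2)@(7, 5): e=[34,7,11] → #
    (4,2)@(9, 5): e=[30,-3,25] → ·
    (3,3)@(7, 7): e=[50,-5,7] → ·
  covered (6 px):
    · · # # · · ·
    · · # # # · ·
    · · · # · · ·
    · · · · · · ·
    · · · · · · ·

Final: 8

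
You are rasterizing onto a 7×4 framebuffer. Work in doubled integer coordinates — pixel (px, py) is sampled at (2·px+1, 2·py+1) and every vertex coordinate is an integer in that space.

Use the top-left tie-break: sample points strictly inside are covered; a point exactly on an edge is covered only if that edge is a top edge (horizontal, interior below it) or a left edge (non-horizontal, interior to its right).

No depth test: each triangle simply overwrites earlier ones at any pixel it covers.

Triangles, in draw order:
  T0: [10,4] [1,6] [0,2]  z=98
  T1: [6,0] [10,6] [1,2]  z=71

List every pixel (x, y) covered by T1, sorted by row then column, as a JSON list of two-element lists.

T0:
  2·area = 38
  edge (10, 4)→(1, 6): d=(-9,2) right/bottom  bias=-1
  edge (1, 6)→(0, 2): d=(-1,-4) top-left  bias=+0
  edge (0, 2)→(10, 4): d=(10,2) right/bottom  bias=-1
    (0,1)@(1, 3): e=[27,3,8] → X
    (1,1)@(3, 3): e=[23,11,4] → X
    (2,1)@(5, 3): e=[19,19,0] → .  [on edge]
    (0,2)@(1, 5): e=[9,1,28] → X
    (2,2)@(5, 5): e=[1,17,20] → X
    (3,2)@(7, 5): e=[-3,25,16] → .
    (0,3)@(1, 7): e=[-9,-1,48] → .
    (1,3)@(3, 7): e=[-13,7,44] → .
    (2,3)@(5, 7): e=[-17,15,40] → .
  covered (5 px):
    . . . . . . .
    X X . . . . .
    X X X . . . .
    . . . . . . .
T1:
  2·area = 38
  edge (6, 0)→(10, 6): d=(4,6) right/bottom  bias=-1
  edge (10, 6)→(1, 2): d=(-9,-4) top-left  bias=+0
  edge (1, 2)→(6, 0): d=(5,-2) top-left  bias=+0
    (2,0)@(5, 1): e=[10,25,3] → X
    (3,0)@(7, 1): e=[-2,33,7] → .
    (2,1)@(5, 3): e=[18,7,13] → X
    (3,1)@(7, 3): e=[6,15,17] → X
    (4,1)@(9, 3): e=[-6,23,21] → .
    (2,2)@(5, 5): e=[26,-11,23] → .
    (3,2)@(7, 5): e=[14,-3,27] → .
    (4,2)@(9, 5): e=[2,5,31] → X
    (5,2)@(11, 5): e=[-10,13,35] → .
    (4,3)@(9, 7): e=[10,-13,41] → .
  covered (4 px):
    . . X . . . .
    . . X X . . .
    . . . . X . .
    . . . . . . .

Answer: [[2,0],[2,1],[3,1],[4,2]]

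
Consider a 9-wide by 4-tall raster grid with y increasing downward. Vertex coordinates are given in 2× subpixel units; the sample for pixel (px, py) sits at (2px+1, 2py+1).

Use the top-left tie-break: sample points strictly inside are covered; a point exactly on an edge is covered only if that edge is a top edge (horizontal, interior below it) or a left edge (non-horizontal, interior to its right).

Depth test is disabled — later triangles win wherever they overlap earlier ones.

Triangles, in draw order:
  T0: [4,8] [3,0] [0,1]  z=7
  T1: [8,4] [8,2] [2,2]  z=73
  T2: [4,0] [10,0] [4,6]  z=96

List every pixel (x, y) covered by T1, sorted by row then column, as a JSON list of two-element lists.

T0:
  2·area = 25  (B↔C swapped to make it positive)
  edge (4, 8)→(0, 1): d=(-4,-7) top-left  bias=+0
  edge (0, 1)→(3, 0): d=(3,-1) top-left  bias=+0
  edge (3, 0)→(4, 8): d=(1,8) right/bottom  bias=-1
    (0,0)@(1, 1): e=[7,1,17] → █
    (1,0)@(3, 1): e=[21,3,1] → █
    (2,0)@(5, 1): e=[35,5,-15] → ·
    (0,1)@(1, 3): e=[-1,7,19] → ·
    (1,1)@(3, 3): e=[13,9,3] → █
    (2,1)@(5, 3): e=[27,11,-13] → ·
    (1,2)@(3, 5): e=[5,15,5] → █
    (2,2)@(5, 5): e=[19,17,-11] → ·
    (1,3)@(3, 7): e=[-3,21,7] → ·
  covered (4 px):
    █ █ · · · · · · ·
    · █ · · · · · · ·
    · █ · · · · · · ·
    · · · · · · · · ·
T1:
  2·area = 12  (B↔C swapped to make it positive)
  edge (8, 4)→(2, 2): d=(-6,-2) top-left  bias=+0
  edge (2, 2)→(8, 2): d=(6,0) top-left  bias=+0
  edge (8, 2)→(8, 4): d=(0,2) right/bottom  bias=-1
    (2,1)@(5, 3): e=[0,6,6] → █  [on edge]
    (3,1)@(7, 3): e=[4,6,2] → █
    (4,1)@(9, 3): e=[8,6,-2] → ·
    (2,2)@(5, 5): e=[-12,18,6] → ·
    (3,2)@(7, 5): e=[-8,18,2] → ·
    (5,2)@(11, 5): e=[0,18,-6] → ·  [on edge]
    (8,3)@(17, 7): e=[0,30,-18] → ·  [on edge]
  covered (2 px):
    · · · · · · · · ·
    · · █ █ · · · · ·
    · · · · · · · · ·
    · · · · · · · · ·
T2:
  2·area = 36
  edge (4, 0)→(10, 0): d=(6,0) top-left  bias=+0
  edge (10, 0)→(4, 6): d=(-6,6) right/bottom  bias=-1
  edge (4, 6)→(4, 0): d=(0,-6) top-left  bias=+0
    (2,0)@(5, 1): e=[6,24,6] → █
    (3,0)@(7, 1): e=[6,12,18] → █
    (4,0)@(9, 1): e=[6,0,30] → ·  [on edge]
    (2,1)@(5, 3): e=[18,12,6] → █
    (3,1)@(7, 3): e=[18,0,18] → ·  [on edge]
    (2,2)@(5, 5): e=[30,0,6] → ·  [on edge]
    (1,3)@(3, 7): e=[42,0,-6] → ·  [on edge]
  covered (3 px):
    · · █ █ · · · · ·
    · · █ · · · · · ·
    · · · · · · · · ·
    · · · · · · · · ·

Final: [[2,1],[3,1]]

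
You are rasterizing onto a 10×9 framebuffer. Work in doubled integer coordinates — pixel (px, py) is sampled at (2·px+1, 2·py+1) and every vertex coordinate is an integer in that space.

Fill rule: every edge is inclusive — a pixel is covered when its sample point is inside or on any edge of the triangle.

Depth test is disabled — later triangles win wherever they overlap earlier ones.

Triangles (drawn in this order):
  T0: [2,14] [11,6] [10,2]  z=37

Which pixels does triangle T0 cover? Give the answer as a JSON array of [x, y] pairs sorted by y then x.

T0:
  2·area = 44  (B↔C swapped to make it positive)
  edge (2, 14)→(10, 2): d=(8,-12) inclusive
  edge (10, 2)→(11, 6): d=(1,4) inclusive
  edge (11, 6)→(2, 14): d=(-9,8) inclusive
    (4,2)@(9, 5): e=[12,7,25] → █
    (5,2)@(11, 5): e=[36,-1,9] → ·
    (3,3)@(7, 7): e=[4,17,23] → █
    (5,3)@(11, 7): e=[52,1,-9] → ·
    (3,4)@(7, 9): e=[20,19,5] → █
    (4,4)@(9, 9): e=[44,11,-11] → ·
    (2,5)@(5, 11): e=[12,29,3] → █
    (3,5)@(7, 11): e=[36,21,-13] → ·
    (1,6)@(3, 13): e=[4,39,1] → █
    (2,6)@(5, 13): e=[28,31,-15] → ·
    (1,7)@(3, 15): e=[20,41,-17] → ·
  covered (6 px):
    · · · · · · · · · ·
    · · · · · · · · · ·
    · · · · █ · · · · ·
    · · · █ █ · · · · ·
    · · · █ · · · · · ·
    · · █ · · · · · · ·
    · █ · · · · · · · ·
    · · · · · · · · · ·
    · · · · · · · · · ·

Final: [[4,2],[3,3],[4,3],[3,4],[2,5],[1,6]]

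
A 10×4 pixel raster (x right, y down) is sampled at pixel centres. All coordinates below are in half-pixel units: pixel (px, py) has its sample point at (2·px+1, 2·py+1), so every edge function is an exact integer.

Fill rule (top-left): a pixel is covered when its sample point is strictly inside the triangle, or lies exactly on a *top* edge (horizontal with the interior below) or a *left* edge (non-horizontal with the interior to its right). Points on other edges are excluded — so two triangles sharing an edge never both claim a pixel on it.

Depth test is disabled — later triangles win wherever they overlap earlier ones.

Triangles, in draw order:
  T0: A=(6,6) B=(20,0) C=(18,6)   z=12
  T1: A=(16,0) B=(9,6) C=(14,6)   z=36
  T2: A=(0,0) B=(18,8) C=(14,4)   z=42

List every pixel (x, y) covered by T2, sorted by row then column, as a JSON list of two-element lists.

T0:
  2·area = 72
  edge (6, 6)→(20, 0): d=(14,-6) top-left  bias=+0
  edge (20, 0)→(18, 6): d=(-2,6) right/bottom  bias=-1
  edge (18, 6)→(6, 6): d=(-12,0) right/bottom  bias=-1
    (9,0)@(19, 1): e=[8,4,60] → █
    (6,1)@(13, 3): e=[0,36,36] → █  [on edge]
    (7,1)@(15, 3): e=[12,24,36] → █
    (8,1)@(17, 3): e=[24,12,36] → █
    (9,1)@(19, 3): e=[36,0,36] → ·  [on edge]
    (4,2)@(9, 5): e=[4,56,12] → █
    (5,2)@(11, 5): e=[16,44,12] → █
    (9,2)@(19, 5): e=[64,-4,12] → ·
    (4,3)@(9, 7): e=[32,52,-12] → ·
    (5,3)@(11, 7): e=[44,40,-12] → ·
    (6,3)@(13, 7): e=[56,28,-12] → ·
    (7,3)@(15, 7): e=[68,16,-12] → ·
  covered (9 px):
    · · · · · · · · · █
    · · · · · · █ █ █ ·
    · · · · █ █ █ █ █ ·
    · · · · · · · · · ·
T1:
  2·area = 30  (B↔C swapped to make it positive)
  edge (16, 0)→(14, 6): d=(-2,6) right/bottom  bias=-1
  edge (14, 6)→(9, 6): d=(-5,0) right/bottom  bias=-1
  edge (9, 6)→(16, 0): d=(7,-6) top-left  bias=+0
    (7,0)@(15, 1): e=[4,25,1] → █
    (8,0)@(17, 1): e=[-8,25,13] → ·
    (6,1)@(13, 3): e=[12,15,3] → █
    (7,1)@(15, 3): e=[0,15,15] → ·  [on edge]
    (5,2)@(11, 5): e=[20,5,5] → █
    (7,2)@(15, 5): e=[-4,5,29] → ·
    (5,3)@(11, 7): e=[16,-5,19] → ·
    (6,3)@(13, 7): e=[4,-5,31] → ·
  covered (4 px):
    · · · · · · · █ · ·
    · · · · · · █ · · ·
    · · · · · █ █ · · ·
    · · · · · · · · · ·
T2:
  2·area = 40  (B↔C swapped to make it positive)
  edge (0, 0)→(14, 4): d=(14,4) right/bottom  bias=-1
  edge (14, 4)→(18, 8): d=(4,4) right/bottom  bias=-1
  edge (18, 8)→(0, 0): d=(-18,-8) top-left  bias=+0
    (1,0)@(3, 1): e=[2,32,6] → █
    (2,0)@(5, 1): e=[-6,24,22] → ·
    (5,0)@(11, 1): e=[-30,0,70] → ·  [on edge]
    (1,1)@(3, 3): e=[30,40,-30] → ·
    (3,1)@(7, 3): e=[14,24,2] → █
    (4,1)@(9, 3): e=[6,16,18] → █
    (5,1)@(11, 3): e=[-2,8,34] → ·
    (6,1)@(13, 3): e=[-10,0,50] → ·  [on edge]
    (3,2)@(7, 5): e=[42,32,-34] → ·
    (4,2)@(9, 5): e=[34,24,-18] → ·
    (6,2)@(13, 5): e=[18,8,14] → █
    (7,2)@(15, 5): e=[10,0,30] → ·  [on edge]
    (8,3)@(17, 7): e=[30,0,10] → ·  [on edge]
  covered (4 px):
    · █ · · · · · · · ·
    · · · █ █ · · · · ·
    · · · · · · █ · · ·
    · · · · · · · · · ·

Result: [[1,0],[3,1],[4,1],[6,2]]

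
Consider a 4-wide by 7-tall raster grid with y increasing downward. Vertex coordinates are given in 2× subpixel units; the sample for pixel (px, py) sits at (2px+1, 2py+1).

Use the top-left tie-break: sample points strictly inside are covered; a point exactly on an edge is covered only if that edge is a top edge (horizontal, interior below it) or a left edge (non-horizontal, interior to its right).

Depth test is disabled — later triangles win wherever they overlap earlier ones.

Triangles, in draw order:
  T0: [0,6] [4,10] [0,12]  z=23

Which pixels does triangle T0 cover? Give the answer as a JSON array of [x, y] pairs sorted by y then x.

T0:
  2·area = 24
  edge (0, 6)→(4, 10): d=(4,4) right/bottom  bias=-1
  edge (4, 10)→(0, 12): d=(-4,2) right/bottom  bias=-1
  edge (0, 12)→(0, 6): d=(0,-6) top-left  bias=+0
    (0,3)@(1, 7): e=[0,18,6] → ·  [on edge]
    (0,4)@(1, 9): e=[8,10,6] → █
    (1,4)@(3, 9): e=[0,6,18] → ·  [on edge]
    (0,5)@(1, 11): e=[16,2,6] → █
    (1,5)@(3, 11): e=[8,-2,18] → ·
    (2,5)@(5, 11): e=[0,-6,30] → ·  [on edge]
    (0,6)@(1, 13): e=[24,-6,6] → ·
    (3,6)@(7, 13): e=[0,-18,42] → ·  [on edge]
  covered (2 px):
    · · · ·
    · · · ·
    · · · ·
    · · · ·
    █ · · ·
    █ · · ·
    · · · ·

Answer: [[0,4],[0,5]]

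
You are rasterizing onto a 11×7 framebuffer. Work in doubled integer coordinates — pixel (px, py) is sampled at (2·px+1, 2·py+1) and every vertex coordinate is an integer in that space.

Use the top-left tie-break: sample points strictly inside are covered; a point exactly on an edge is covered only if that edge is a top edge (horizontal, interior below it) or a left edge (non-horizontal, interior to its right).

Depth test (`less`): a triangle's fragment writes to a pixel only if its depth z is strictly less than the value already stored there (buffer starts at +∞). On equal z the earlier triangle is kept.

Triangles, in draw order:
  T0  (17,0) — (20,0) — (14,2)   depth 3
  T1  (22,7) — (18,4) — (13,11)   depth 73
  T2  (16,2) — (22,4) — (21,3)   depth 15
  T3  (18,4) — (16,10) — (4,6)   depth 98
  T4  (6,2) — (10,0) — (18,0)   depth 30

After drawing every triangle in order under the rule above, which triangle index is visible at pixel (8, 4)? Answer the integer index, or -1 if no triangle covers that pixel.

T0:
  2·area = 6
  edge (17, 0)→(20, 0): d=(3,0) top-left  bias=+0
  edge (20, 0)→(14, 2): d=(-6,2) right/bottom  bias=-1
  edge (14, 2)→(17, 0): d=(3,-2) top-left  bias=+0
    (8,0)@(17, 1): e=[3,0,3] → ·  [on edge]
    (5,1)@(11, 3): e=[9,0,-3] → ·  [on edge]
    (2,2)@(5, 5): e=[15,0,-9] → ·  [on edge]
  covered (0 px):
    · · · · · · · · · · ·
    · · · · · · · · · · ·
    · · · · · · · · · · ·
    · · · · · · · · · · ·
    · · · · · · · · · · ·
    · · · · · · · · · · ·
    · · · · · · · · · · ·
T1:
  2·area = 43  (B↔C swapped to make it positive)
  edge (22, 7)→(13, 11): d=(-9,4) right/bottom  bias=-1
  edge (13, 11)→(18, 4): d=(5,-7) top-left  bias=+0
  edge (18, 4)→(22, 7): d=(4,3) right/bottom  bias=-1
    (9,2)@(19, 5): e=[30,12,1] → █
    (10,2)@(21, 5): e=[22,26,-5] → ·
    (8,3)@(17, 7): e=[20,8,15] → █
    (10,3)@(21, 7): e=[4,36,3] → █
    (7,4)@(15, 9): e=[10,4,29] → █
    (9,4)@(19, 9): e=[-6,32,17] → ·
    (10,4)@(21, 9): e=[-14,46,11] → ·
    (6,5)@(13, 11): e=[0,0,43] → ·  [on edge]
    (7,5)@(15, 11): e=[-8,14,37] → ·
    (8,5)@(17, 11): e=[-16,28,31] → ·
  covered (6 px):
    · · · · · · · · · · ·
    · · · · · · · · · · ·
    · · · · · · · · · █ ·
    · · · · · · · · █ █ █
    · · · · · · · █ █ · ·
    · · · · · · · · · · ·
    · · · · · · · · · · ·
T2:
  2·area = 4  (B↔C swapped to make it positive)
  edge (16, 2)→(21, 3): d=(5,1) right/bottom  bias=-1
  edge (21, 3)→(22, 4): d=(1,1) right/bottom  bias=-1
  edge (22, 4)→(16, 2): d=(-6,-2) top-left  bias=+0
    (5,0)@(11, 1): e=[0,8,-4] → ·  [on edge]
    (6,0)@(13, 1): e=[-2,6,0] → ·  [on edge]
    (9,0)@(19, 1): e=[-8,0,12] → ·  [on edge]
    (9,1)@(19, 3): e=[2,2,0] → █  [on edge]
    (10,1)@(21, 3): e=[0,0,4] → ·  [on edge]
    (9,2)@(19, 5): e=[12,4,-12] → ·
  covered (1 px):
    · · · · · · · · · · ·
    · · · · · · · · · █ ·
    · · · · · · · · · · ·
    · · · · · · · · · · ·
    · · · · · · · · · · ·
    · · · · · · · · · · ·
    · · · · · · · · · · ·
T3:
  2·area = 80
  edge (18, 4)→(16, 10): d=(-2,6) right/bottom  bias=-1
  edge (16, 10)→(4, 6): d=(-12,-4) top-left  bias=+0
  edge (4, 6)→(18, 4): d=(14,-2) top-left  bias=+0
    (9,0)@(19, 1): e=[0,120,-40] → ·  [on edge]
    (0,2)@(1, 5): e=[100,0,-20] → ·  [on edge]
    (5,2)@(11, 5): e=[40,40,0] → █  [on edge]
    (6,2)@(13, 5): e=[28,48,4] → █
    (7,2)@(15, 5): e=[16,56,8] → █
    (8,2)@(17, 5): e=[4,64,12] → █
    (9,2)@(19, 5): e=[-8,72,16] → ·
    (3,3)@(7, 7): e=[60,0,20] → █  [on edge]
    (4,3)@(9, 7): e=[48,8,24] → █
    (8,3)@(17, 7): e=[0,40,40] → ·  [on edge]
    (3,4)@(7, 9): e=[56,-24,48] → ·
    (4,4)@(9, 9): e=[44,-16,52] → ·
    (6,4)@(13, 9): e=[20,0,60] → █  [on edge]
    (9,5)@(19, 11): e=[-20,0,100] → ·  [on edge]
    (7,6)@(15, 13): e=[0,-40,120] → ·  [on edge]
  covered (11 px):
    · · · · · · · · · · ·
    · · · · · · · · · · ·
    · · · · · █ █ █ █ · ·
    · · · █ █ █ █ █ · · ·
    · · · · · · █ █ · · ·
    · · · · · · · · · · ·
    · · · · · · · · · · ·
T4:
  2·area = 16
  edge (6, 2)→(10, 0): d=(4,-2) top-left  bias=+0
  edge (10, 0)→(18, 0): d=(8,0) top-left  bias=+0
  edge (18, 0)→(6, 2): d=(-12,2) right/bottom  bias=-1
    (4,0)@(9, 1): e=[2,8,6] → █
    (5,0)@(11, 1): e=[6,8,2] → █
    (6,0)@(13, 1): e=[10,8,-2] → ·
    (4,1)@(9, 3): e=[10,24,-18] → ·
    (5,1)@(11, 3): e=[14,24,-22] → ·
  covered (2 px):
    · · · · █ █ · · · · ·
    · · · · · · · · · · ·
    · · · · · · · · · · ·
    · · · · · · · · · · ·
    · · · · · · · · · · ·
    · · · · · · · · · · ·
    · · · · · · · · · · ·

Z-buffer (winner per pixel, '.' = empty):
  . . . . 4 4 . . . . .
  . . . . . . . . . 2 .
  . . . . . 3 3 3 3 1 .
  . . . 3 3 3 3 3 1 1 1
  . . . . . . 3 1 1 . .
  . . . . . . . . . . .
  . . . . . . . . . . .

Result: 1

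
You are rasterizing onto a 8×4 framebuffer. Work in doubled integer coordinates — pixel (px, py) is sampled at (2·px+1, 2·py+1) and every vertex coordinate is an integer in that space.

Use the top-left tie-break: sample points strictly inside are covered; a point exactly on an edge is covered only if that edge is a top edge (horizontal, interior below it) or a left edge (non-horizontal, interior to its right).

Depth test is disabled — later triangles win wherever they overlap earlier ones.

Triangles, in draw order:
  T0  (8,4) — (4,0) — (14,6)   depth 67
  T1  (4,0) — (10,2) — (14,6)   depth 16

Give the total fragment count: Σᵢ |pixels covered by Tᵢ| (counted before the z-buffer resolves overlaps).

T0:
  2·area = 16
  edge (8, 4)→(4, 0): d=(-4,-4) top-left  bias=+0
  edge (4, 0)→(14, 6): d=(10,6) right/bottom  bias=-1
  edge (14, 6)→(8, 4): d=(-6,-2) top-left  bias=+0
    (2,0)@(5, 1): e=[0,4,12] → #  [on edge]
    (3,0)@(7, 1): e=[8,-8,16] → ·
    (2,1)@(5, 3): e=[-8,24,0] → ·  [on edge]
    (3,1)@(7, 3): e=[0,12,4] → #  [on edge]
    (4,1)@(9, 3): e=[8,0,8] → ·  [on edge]
    (3,2)@(7, 5): e=[-8,32,-8] → ·
    (4,2)@(9, 5): e=[0,20,-4] → ·  [on edge]
    (5,2)@(11, 5): e=[8,8,0] → #  [on edge]
    (6,2)@(13, 5): e=[16,-4,4] → ·
    (5,3)@(11, 7): e=[0,28,-12] → ·  [on edge]
  covered (3 px):
    · · # · · · · ·
    · · · # · · · ·
    · · · · · # · ·
    · · · · · · · ·
T1:
  2·area = 16
  edge (4, 0)→(10, 2): d=(6,2) right/bottom  bias=-1
  edge (10, 2)→(14, 6): d=(4,4) right/bottom  bias=-1
  edge (14, 6)→(4, 0): d=(-10,-6) top-left  bias=+0
    (3,0)@(7, 1): e=[0,8,8] → ·  [on edge]
    (4,0)@(9, 1): e=[-4,0,20] → ·  [on edge]
    (4,1)@(9, 3): e=[8,8,0] → #  [on edge]
    (5,1)@(11, 3): e=[4,0,12] → ·  [on edge]
    (6,1)@(13, 3): e=[0,-8,24] → ·  [on edge]
    (4,2)@(9, 5): e=[20,16,-20] → ·
    (6,2)@(13, 5): e=[12,0,4] → ·  [on edge]
    (7,3)@(15, 7): e=[20,0,-4] → ·  [on edge]
  covered (1 px):
    · · · · · · · ·
    · · · · # · · ·
    · · · · · · · ·
    · · · · · · · ·

Final: 4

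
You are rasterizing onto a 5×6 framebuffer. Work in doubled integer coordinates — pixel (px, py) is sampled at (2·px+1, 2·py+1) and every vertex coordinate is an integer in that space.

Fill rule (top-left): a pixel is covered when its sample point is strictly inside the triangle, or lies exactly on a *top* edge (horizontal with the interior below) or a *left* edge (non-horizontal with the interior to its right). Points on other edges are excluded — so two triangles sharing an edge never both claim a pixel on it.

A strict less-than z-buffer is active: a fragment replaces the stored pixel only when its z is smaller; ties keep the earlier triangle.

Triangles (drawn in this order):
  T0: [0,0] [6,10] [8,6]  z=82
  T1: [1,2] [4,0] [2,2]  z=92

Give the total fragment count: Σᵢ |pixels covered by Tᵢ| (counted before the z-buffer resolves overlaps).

T0:
  2·area = 44  (B↔C swapped to make it positive)
  edge (0, 0)→(8, 6): d=(8,6) right/bottom  bias=-1
  edge (8, 6)→(6, 10): d=(-2,4) right/bottom  bias=-1
  edge (6, 10)→(0, 0): d=(-6,-10) top-left  bias=+0
    (0,0)@(1, 1): e=[2,38,4] → █
    (1,0)@(3, 1): e=[-10,30,24] → ·
    (0,1)@(1, 3): e=[18,34,-8] → ·
    (1,1)@(3, 3): e=[6,26,12] → █
    (2,1)@(5, 3): e=[-6,18,32] → ·
    (1,2)@(3, 5): e=[22,22,0] → █  [on edge]
    (2,2)@(5, 5): e=[10,14,20] → █
    (3,2)@(7, 5): e=[-2,6,40] → ·
    (1,3)@(3, 7): e=[38,18,-12] → ·
    (2,3)@(5, 7): e=[26,10,8] → █
    (3,3)@(7, 7): e=[14,2,28] → █
    (4,3)@(9, 7): e=[2,-6,48] → ·
  covered (6 px):
    █ · · · ·
    · █ · · ·
    · █ █ · ·
    · · █ █ ·
    · · · · ·
    · · · · ·
T1:
  2·area = 2
  edge (1, 2)→(4, 0): d=(3,-2) top-left  bias=+0
  edge (4, 0)→(2, 2): d=(-2,2) right/bottom  bias=-1
  edge (2, 2)→(1, 2): d=(-1,0) right/bottom  bias=-1
    (1,0)@(3, 1): e=[1,0,1] → ·  [on edge]
    (0,1)@(1, 3): e=[3,0,-1] → ·  [on edge]
  covered (0 px):
    · · · · ·
    · · · · ·
    · · · · ·
    · · · · ·
    · · · · ·
    · · · · ·

Result: 6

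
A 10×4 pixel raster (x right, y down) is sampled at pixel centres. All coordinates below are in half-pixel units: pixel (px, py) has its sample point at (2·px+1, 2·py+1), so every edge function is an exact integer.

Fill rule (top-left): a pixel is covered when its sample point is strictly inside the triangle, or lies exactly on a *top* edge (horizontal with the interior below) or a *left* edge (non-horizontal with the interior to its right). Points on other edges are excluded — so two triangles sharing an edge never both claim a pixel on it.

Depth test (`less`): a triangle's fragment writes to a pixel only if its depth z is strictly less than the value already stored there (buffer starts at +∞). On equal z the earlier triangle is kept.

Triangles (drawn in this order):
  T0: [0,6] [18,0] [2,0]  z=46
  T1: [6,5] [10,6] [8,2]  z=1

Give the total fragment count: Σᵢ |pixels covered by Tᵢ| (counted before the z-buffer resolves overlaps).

T0:
  2·area = 96  (B↔C swapped to make it positive)
  edge (0, 6)→(2, 0): d=(2,-6) top-left  bias=+0
  edge (2, 0)→(18, 0): d=(16,0) top-left  bias=+0
  edge (18, 0)→(0, 6): d=(-18,6) right/bottom  bias=-1
    (1,0)@(3, 1): e=[8,16,72] → X
    (2,0)@(5, 1): e=[20,16,60] → X
    (3,0)@(7, 1): e=[32,16,48] → X
    (4,0)@(9, 1): e=[44,16,36] → X
    (5,0)@(11, 1): e=[56,16,24] → X
    (6,0)@(13, 1): e=[68,16,12] → X
    (7,0)@(15, 1): e=[80,16,0] → .  [on edge]
    (0,1)@(1, 3): e=[0,48,48] → X  [on edge]
    (4,1)@(9, 3): e=[48,48,0] → .  [on edge]
    (5,1)@(11, 3): e=[60,48,-12] → .
    (6,1)@(13, 3): e=[72,48,-24] → .
    (0,2)@(1, 5): e=[4,80,12] → X
    (1,2)@(3, 5): e=[16,80,0] → .  [on edge]
  covered (11 px):
    . X X X X X X . . .
    X X X X . . . . . .
    X . . . . . . . . .
    . . . . . . . . . .
T1:
  2·area = 14  (B↔C swapped to make it positive)
  edge (6, 5)→(8, 2): d=(2,-3) top-left  bias=+0
  edge (8, 2)→(10, 6): d=(2,4) right/bottom  bias=-1
  edge (10, 6)→(6, 5): d=(-4,-1) top-left  bias=+0
    (3,2)@(7, 5): e=[3,10,1] → X
    (4,2)@(9, 5): e=[9,2,3] → X
    (5,2)@(11, 5): e=[15,-6,5] → .
    (3,3)@(7, 7): e=[7,14,-7] → .
    (4,3)@(9, 7): e=[13,6,-5] → .
  covered (2 px):
    . . . . . . . . . .
    . . . . . . . . . .
    . . . X X . . . . .
    . . . . . . . . . .

Final: 13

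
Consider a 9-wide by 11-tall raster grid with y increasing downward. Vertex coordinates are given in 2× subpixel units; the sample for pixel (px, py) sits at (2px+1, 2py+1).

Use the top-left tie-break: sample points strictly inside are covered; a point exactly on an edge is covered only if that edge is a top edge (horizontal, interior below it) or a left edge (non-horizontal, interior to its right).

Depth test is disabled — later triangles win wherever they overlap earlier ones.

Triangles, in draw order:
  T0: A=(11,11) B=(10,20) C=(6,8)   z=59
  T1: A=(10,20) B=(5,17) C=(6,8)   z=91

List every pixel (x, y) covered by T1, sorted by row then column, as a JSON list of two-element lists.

T0:
  2·area = 48
  edge (11, 11)→(10, 20): d=(-1,9) right/bottom  bias=-1
  edge (10, 20)→(6, 8): d=(-4,-12) top-left  bias=+0
  edge (6, 8)→(11, 11): d=(5,3) right/bottom  bias=-1
    (0,2)@(1, 5): e=[96,-48,0] → .  [on edge]
    (2,2)@(5, 5): e=[60,0,-12] → .  [on edge]
    (3,4)@(7, 9): e=[38,8,2] → X
    (4,4)@(9, 9): e=[20,32,-4] → .
    (3,5)@(7, 11): e=[36,0,12] → X  [on edge]
    (4,5)@(9, 11): e=[18,24,6] → X
    (5,5)@(11, 11): e=[0,48,0] → .  [on edge]
    (3,6)@(7, 13): e=[34,-8,22] → .
    (4,6)@(9, 13): e=[16,16,16] → X
    (5,6)@(11, 13): e=[-2,40,10] → .
    (4,7)@(9, 15): e=[14,8,26] → X
    (5,7)@(11, 15): e=[-4,32,20] → .
    (4,8)@(9, 17): e=[12,0,36] → X  [on edge]
  covered (6 px):
    . . . . . . . . .
    . . . . . . . . .
    . . . . . . . . .
    . . . . . . . . .
    . . . X . . . . .
    . . . X X . . . .
    . . . . X . . . .
    . . . . X . . . .
    . . . . X . . . .
    . . . . . . . . .
    . . . . . . . . .
T1:
  2·area = 48
  edge (10, 20)→(5, 17): d=(-5,-3) top-left  bias=+0
  edge (5, 17)→(6, 8): d=(1,-9) top-left  bias=+0
  edge (6, 8)→(10, 20): d=(4,12) right/bottom  bias=-1
    (2,2)@(5, 5): e=[60,-12,0] → .  [on edge]
    (3,5)@(7, 11): e=[36,12,0] → .  [on edge]
    (3,6)@(7, 13): e=[26,14,8] → X
    (4,6)@(9, 13): e=[32,32,-16] → .
    (3,7)@(7, 15): e=[16,16,16] → X
    (4,7)@(9, 15): e=[22,34,-8] → .
    (2,8)@(5, 17): e=[0,0,48] → X  [on edge]
    (4,8)@(9, 17): e=[12,36,0] → .  [on edge]
    (2,9)@(5, 19): e=[-10,2,56] → .
    (3,9)@(7, 19): e=[-4,20,32] → .
    (4,9)@(9, 19): e=[2,38,8] → X
    (5,9)@(11, 19): e=[8,56,-16] → .
  covered (5 px):
    . . . . . . . . .
    . . . . . . . . .
    . . . . . . . . .
    . . . . . . . . .
    . . . . . . . . .
    . . . . . . . . .
    . . . X . . . . .
    . . . X . . . . .
    . . X X . . . . .
    . . . . X . . . .
    . . . . . . . . .

Answer: [[3,6],[3,7],[2,8],[3,8],[4,9]]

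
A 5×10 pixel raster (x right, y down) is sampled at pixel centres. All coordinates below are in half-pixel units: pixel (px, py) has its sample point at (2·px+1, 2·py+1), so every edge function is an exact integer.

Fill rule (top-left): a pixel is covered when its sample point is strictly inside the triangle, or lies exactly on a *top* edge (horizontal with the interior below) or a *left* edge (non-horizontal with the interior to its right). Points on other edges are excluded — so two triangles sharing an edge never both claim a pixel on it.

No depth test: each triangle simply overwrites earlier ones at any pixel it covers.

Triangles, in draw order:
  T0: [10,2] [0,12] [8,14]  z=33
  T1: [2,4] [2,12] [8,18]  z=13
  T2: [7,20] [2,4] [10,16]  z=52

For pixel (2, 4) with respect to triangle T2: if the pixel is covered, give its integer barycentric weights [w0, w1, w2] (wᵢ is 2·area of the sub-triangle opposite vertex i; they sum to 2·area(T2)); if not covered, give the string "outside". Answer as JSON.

T0:
  2·area = 100  (B↔C swapped to make it positive)
  edge (10, 2)→(8, 14): d=(-2,12) right/bottom  bias=-1
  edge (8, 14)→(0, 12): d=(-8,-2) top-left  bias=+0
  edge (0, 12)→(10, 2): d=(10,-10) top-left  bias=+0
    (4,1)@(9, 3): e=[10,90,0] → #  [on edge]
    (3,2)@(7, 5): e=[30,70,0] → #  [on edge]
    (2,3)@(5, 7): e=[50,50,0] → #  [on edge]
    (1,4)@(3, 9): e=[70,30,0] → #  [on edge]
    (4,4)@(9, 9): e=[-2,42,60] → ·
    (0,5)@(1, 11): e=[90,10,0] → #  [on edge]
    (4,5)@(9, 11): e=[-6,26,80] → ·
    (0,6)@(1, 13): e=[86,-6,20] → ·
    (1,6)@(3, 13): e=[62,-2,40] → ·
    (2,6)@(5, 13): e=[38,2,60] → #
    (4,6)@(9, 13): e=[-10,10,100] → ·
    (2,7)@(5, 15): e=[34,-14,80] → ·
  covered (15 px):
    · · · · ·
    · · · · #
    · · · # #
    · · # # #
    · # # # ·
    # # # # ·
    · · # # ·
    · · · · ·
    · · · · ·
    · · · · ·
T1:
  2·area = 48  (B↔C swapped to make it positive)
  edge (2, 4)→(8, 18): d=(6,14) right/bottom  bias=-1
  edge (8, 18)→(2, 12): d=(-6,-6) top-left  bias=+0
  edge (2, 12)→(2, 4): d=(0,-8) top-left  bias=+0
    (1,3)@(3, 7): e=[4,36,8] → #
    (2,3)@(5, 7): e=[-24,48,24] → ·
    (1,4)@(3, 9): e=[16,24,8] → #
    (2,4)@(5, 9): e=[-12,36,24] → ·
    (0,5)@(1, 11): e=[56,0,-8] → ·  [on edge]
    (1,5)@(3, 11): e=[28,12,8] → #
    (2,5)@(5, 11): e=[0,24,24] → ·  [on edge]
    (1,6)@(3, 13): e=[40,0,8] → #  [on edge]
    (2,6)@(5, 13): e=[12,12,24] → #
    (3,6)@(7, 13): e=[-16,24,40] → ·
    (1,7)@(3, 15): e=[52,-12,8] → ·
    (2,7)@(5, 15): e=[24,0,24] → #  [on edge]
    (3,8)@(7, 17): e=[8,0,40] → #  [on edge]
    (4,9)@(9, 19): e=[-8,0,56] → ·  [on edge]
  covered (7 px):
    · · · · ·
    · · · · ·
    · · · · ·
    · # · · ·
    · # · · ·
    · # · · ·
    · # # · ·
    · · # · ·
    · · · # ·
    · · · · ·
T2:
  2·area = 68
  edge (7, 20)→(2, 4): d=(-5,-16) top-left  bias=+0
  edge (2, 4)→(10, 16): d=(8,12) right/bottom  bias=-1
  edge (10, 16)→(7, 20): d=(-3,4) right/bottom  bias=-1
    (1,3)@(3, 7): e=[1,12,55] → #
    (2,3)@(5, 7): e=[33,-12,47] → ·
    (1,4)@(3, 9): e=[-9,28,49] → ·
    (2,4)@(5, 9): e=[23,4,41] → #
    (3,4)@(7, 9): e=[55,-20,33] → ·
    (2,5)@(5, 11): e=[13,20,35] → #
    (3,5)@(7, 11): e=[45,-4,27] → ·
    (2,6)@(5, 13): e=[3,36,29] → #
    (3,6)@(7, 13): e=[35,12,21] → #
    (4,6)@(9, 13): e=[67,-12,13] → ·
    (2,7)@(5, 15): e=[-7,52,23] → ·
    (3,7)@(7, 15): e=[25,28,15] → #
  covered (10 px):
    · · · · ·
    · · · · ·
    · · · · ·
    · # · · ·
    · · # · ·
    · · # · ·
    · · # # ·
    · · · # #
    · · · # #
    · · · # ·

Answer: [4,41,23]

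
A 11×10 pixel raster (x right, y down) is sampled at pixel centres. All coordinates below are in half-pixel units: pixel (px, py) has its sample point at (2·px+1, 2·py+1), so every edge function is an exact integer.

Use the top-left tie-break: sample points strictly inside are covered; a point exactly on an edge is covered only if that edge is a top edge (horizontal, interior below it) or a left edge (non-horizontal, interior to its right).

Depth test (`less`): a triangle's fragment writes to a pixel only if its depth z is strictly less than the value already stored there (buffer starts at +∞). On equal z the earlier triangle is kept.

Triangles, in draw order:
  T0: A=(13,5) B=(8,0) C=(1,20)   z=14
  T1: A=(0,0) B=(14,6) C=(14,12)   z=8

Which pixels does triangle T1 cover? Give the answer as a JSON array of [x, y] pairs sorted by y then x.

T0:
  2·area = 135  (B↔C swapped to make it positive)
  edge (13, 5)→(1, 20): d=(-12,15) right/bottom  bias=-1
  edge (1, 20)→(8, 0): d=(7,-20) top-left  bias=+0
  edge (8, 0)→(13, 5): d=(5,5) right/bottom  bias=-1
    (4,0)@(9, 1): e=[108,27,0] → ·  [on edge]
    (3,1)@(7, 3): e=[114,1,20] → #
    (4,1)@(9, 3): e=[84,41,10] → #
    (5,1)@(11, 3): e=[54,81,0] → ·  [on edge]
    (3,2)@(7, 5): e=[90,15,30] → #
    (5,2)@(11, 5): e=[30,95,10] → #
    (6,2)@(13, 5): e=[0,135,0] → ·  [on edge]
    (3,3)@(7, 7): e=[66,29,40] → #
    (6,3)@(13, 7): e=[-24,149,10] → ·
    (7,3)@(15, 7): e=[-54,189,0] → ·  [on edge]
    (2,4)@(5, 9): e=[72,3,60] → #
    (5,4)@(11, 9): e=[-18,123,30] → ·
    (8,4)@(17, 9): e=[-108,243,0] → ·  [on edge]
    (9,5)@(19, 11): e=[-162,297,0] → ·  [on edge]
    (10,6)@(21, 13): e=[-216,351,0] → ·  [on edge]
    (2,7)@(5, 15): e=[0,45,90] → ·  [on edge]
  covered (16 px):
    · · · · · · · · · · ·
    · · · # # · · · · · ·
    · · · # # # · · · · ·
    · · · # # # · · · · ·
    · · # # # · · · · · ·
    · · # # · · · · · · ·
    · · # · · · · · · · ·
    · # · · · · · · · · ·
    · # · · · · · · · · ·
    · · · · · · · · · · ·
T1:
  2·area = 84
  edge (0, 0)→(14, 6): d=(14,6) right/bottom  bias=-1
  edge (14, 6)→(14, 12): d=(0,6) right/bottom  bias=-1
  edge (14, 12)→(0, 0): d=(-14,-12) top-left  bias=+0
    (2,1)@(5, 3): e=[12,54,18] → #
    (3,1)@(7, 3): e=[0,42,42] → ·  [on edge]
    (2,2)@(5, 5): e=[40,54,-10] → ·
    (3,2)@(7, 5): e=[28,42,14] → #
    (4,2)@(9, 5): e=[16,30,38] → #
    (5,2)@(11, 5): e=[4,18,62] → #
    (6,2)@(13, 5): e=[-8,6,86] → ·
    (3,3)@(7, 7): e=[56,42,-14] → ·
    (4,3)@(9, 7): e=[44,30,10] → #
    (6,3)@(13, 7): e=[20,6,58] → #
    (7,3)@(15, 7): e=[8,-6,82] → ·
    (4,4)@(9, 9): e=[72,30,-18] → ·
    (10,4)@(21, 9): e=[0,-42,126] → ·  [on edge]
  covered (10 px):
    · · · · · · · · · · ·
    · · # · · · · · · · ·
    · · · # # # · · · · ·
    · · · · # # # · · · ·
    · · · · · # # · · · ·
    · · · · · · # · · · ·
    · · · · · · · · · · ·
    · · · · · · · · · · ·
    · · · · · · · · · · ·
    · · · · · · · · · · ·

Answer: [[2,1],[3,2],[4,2],[5,2],[4,3],[5,3],[6,3],[5,4],[6,4],[6,5]]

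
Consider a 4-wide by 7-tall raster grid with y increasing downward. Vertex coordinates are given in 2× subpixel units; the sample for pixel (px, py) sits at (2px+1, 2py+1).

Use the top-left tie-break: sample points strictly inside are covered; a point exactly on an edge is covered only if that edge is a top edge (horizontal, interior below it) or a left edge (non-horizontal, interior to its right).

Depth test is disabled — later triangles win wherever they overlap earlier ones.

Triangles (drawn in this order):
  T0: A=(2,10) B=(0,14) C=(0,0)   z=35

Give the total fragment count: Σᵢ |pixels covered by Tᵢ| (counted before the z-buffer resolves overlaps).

T0:
  2·area = 28
  edge (2, 10)→(0, 14): d=(-2,4) right/bottom  bias=-1
  edge (0, 14)→(0, 0): d=(0,-14) top-left  bias=+0
  edge (0, 0)→(2, 10): d=(2,10) right/bottom  bias=-1
    (0,2)@(1, 5): e=[14,14,0] → ·  [on edge]
    (0,3)@(1, 7): e=[10,14,4] → #
    (1,3)@(3, 7): e=[2,42,-16] → ·
    (0,4)@(1, 9): e=[6,14,8] → #
    (1,4)@(3, 9): e=[-2,42,-12] → ·
    (0,5)@(1, 11): e=[2,14,12] → #
    (1,5)@(3, 11): e=[-6,42,-8] → ·
    (0,6)@(1, 13): e=[-2,14,16] → ·
  covered (3 px):
    · · · ·
    · · · ·
    · · · ·
    # · · ·
    # · · ·
    # · · ·
    · · · ·

Result: 3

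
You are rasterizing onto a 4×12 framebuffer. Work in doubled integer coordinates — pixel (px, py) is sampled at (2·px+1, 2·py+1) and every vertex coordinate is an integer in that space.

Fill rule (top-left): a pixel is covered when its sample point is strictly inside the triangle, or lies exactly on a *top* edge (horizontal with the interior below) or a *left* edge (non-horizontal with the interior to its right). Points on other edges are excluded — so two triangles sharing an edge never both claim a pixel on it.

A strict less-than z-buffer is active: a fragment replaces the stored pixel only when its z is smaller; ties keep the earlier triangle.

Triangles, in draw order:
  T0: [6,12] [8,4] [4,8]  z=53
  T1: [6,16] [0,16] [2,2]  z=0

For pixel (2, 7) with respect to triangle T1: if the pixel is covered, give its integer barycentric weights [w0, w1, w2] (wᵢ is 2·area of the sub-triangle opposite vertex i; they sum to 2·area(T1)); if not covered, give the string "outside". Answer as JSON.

T0:
  2·area = 24  (B↔C swapped to make it positive)
  edge (6, 12)→(4, 8): d=(-2,-4) top-left  bias=+0
  edge (4, 8)→(8, 4): d=(4,-4) top-left  bias=+0
  edge (8, 4)→(6, 12): d=(-2,8) right/bottom  bias=-1
    (3,2)@(7, 5): e=[18,0,6] → █  [on edge]
    (2,3)@(5, 7): e=[6,0,18] → █  [on edge]
    (1,4)@(3, 9): e=[-6,0,30] → ·  [on edge]
    (2,4)@(5, 9): e=[2,8,14] → █
    (3,4)@(7, 9): e=[10,16,-2] → ·
    (0,5)@(1, 11): e=[-18,0,42] → ·  [on edge]
    (2,5)@(5, 11): e=[-2,16,10] → ·
  covered (4 px):
    · · · ·
    · · · ·
    · · · █
    · · █ █
    · · █ ·
    · · · ·
    · · · ·
    · · · ·
    · · · ·
    · · · ·
    · · · ·
    · · · ·
T1:
  2·area = 84
  edge (6, 16)→(0, 16): d=(-6,0) right/bottom  bias=-1
  edge (0, 16)→(2, 2): d=(2,-14) top-left  bias=+0
  edge (2, 2)→(6, 16): d=(4,14) right/bottom  bias=-1
    (1,3)@(3, 7): e=[54,24,6] → █
    (2,3)@(5, 7): e=[54,52,-22] → ·
    (0,4)@(1, 9): e=[42,0,42] → █  [on edge]
    (2,4)@(5, 9): e=[42,56,-14] → ·
    (0,5)@(1, 11): e=[30,4,50] → █
    (2,5)@(5, 11): e=[30,60,-6] → ·
    (0,6)@(1, 13): e=[18,8,58] → █
    (2,6)@(5, 13): e=[18,64,2] → █
    (3,6)@(7, 13): e=[18,92,-26] → ·
    (0,7)@(1, 15): e=[6,12,66] → █
    (3,7)@(7, 15): e=[6,96,-18] → ·
    (0,8)@(1, 17): e=[-6,16,74] → ·
  covered (11 px):
    · · · ·
    · · · ·
    · · · ·
    · █ · ·
    █ █ · ·
    █ █ · ·
    █ █ █ ·
    █ █ █ ·
    · · · ·
    · · · ·
    · · · ·
    · · · ·

Result: [68,10,6]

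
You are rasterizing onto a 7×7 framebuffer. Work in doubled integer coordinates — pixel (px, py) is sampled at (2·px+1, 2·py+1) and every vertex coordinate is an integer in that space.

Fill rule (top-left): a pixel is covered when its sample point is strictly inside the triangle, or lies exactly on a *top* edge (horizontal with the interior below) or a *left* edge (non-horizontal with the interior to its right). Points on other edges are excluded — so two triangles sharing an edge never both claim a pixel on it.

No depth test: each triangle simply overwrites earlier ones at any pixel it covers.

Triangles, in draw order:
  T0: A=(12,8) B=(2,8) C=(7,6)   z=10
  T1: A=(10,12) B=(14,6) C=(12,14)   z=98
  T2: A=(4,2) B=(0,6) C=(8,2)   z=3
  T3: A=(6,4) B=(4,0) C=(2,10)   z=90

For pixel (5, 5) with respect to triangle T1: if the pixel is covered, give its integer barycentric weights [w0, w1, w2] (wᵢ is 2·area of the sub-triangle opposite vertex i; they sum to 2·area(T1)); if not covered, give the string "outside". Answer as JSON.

T0:
  2·area = 20
  edge (12, 8)→(2, 8): d=(-10,0) right/bottom  bias=-1
  edge (2, 8)→(7, 6): d=(5,-2) top-left  bias=+0
  edge (7, 6)→(12, 8): d=(5,2) right/bottom  bias=-1
    (2,3)@(5, 7): e=[10,1,9] → #
    (3,3)@(7, 7): e=[10,5,5] → #
    (4,3)@(9, 7): e=[10,9,1] → #
    (5,3)@(11, 7): e=[10,13,-3] → ·
    (2,4)@(5, 9): e=[-10,11,19] → ·
    (3,4)@(7, 9): e=[-10,15,15] → ·
    (4,4)@(9, 9): e=[-10,19,11] → ·
  covered (3 px):
    · · · · · · ·
    · · · · · · ·
    · · · · · · ·
    · · # # # · ·
    · · · · · · ·
    · · · · · · ·
    · · · · · · ·
T1:
  2·area = 20
  edge (10, 12)→(14, 6): d=(4,-6) top-left  bias=+0
  edge (14, 6)→(12, 14): d=(-2,8) right/bottom  bias=-1
  edge (12, 14)→(10, 12): d=(-2,-2) top-left  bias=+0
    (0,1)@(1, 3): e=[-90,110,0] → ·  [on edge]
    (1,2)@(3, 5): e=[-70,90,0] → ·  [on edge]
    (2,3)@(5, 7): e=[-50,70,0] → ·  [on edge]
    (3,4)@(7, 9): e=[-30,50,0] → ·  [on edge]
    (6,4)@(13, 9): e=[6,2,12] → #
    (4,5)@(9, 11): e=[-10,30,0] → ·  [on edge]
    (5,5)@(11, 11): e=[2,14,4] → #
    (6,5)@(13, 11): e=[14,-2,8] → ·
    (5,6)@(11, 13): e=[10,10,0] → #  [on edge]
    (6,6)@(13, 13): e=[22,-6,4] → ·
  covered (3 px):
    · · · · · · ·
    · · · · · · ·
    · · · · · · ·
    · · · · · · ·
    · · · · · · #
    · · · · · # ·
    · · · · · # ·
T2:
  2·area = 16  (B↔C swapped to make it positive)
  edge (4, 2)→(8, 2): d=(4,0) top-left  bias=+0
  edge (8, 2)→(0, 6): d=(-8,4) right/bottom  bias=-1
  edge (0, 6)→(4, 2): d=(4,-4) top-left  bias=+0
    (2,0)@(5, 1): e=[-4,20,0] → ·  [on edge]
    (1,1)@(3, 3): e=[4,12,0] → #  [on edge]
    (2,1)@(5, 3): e=[4,4,8] → #
    (3,1)@(7, 3): e=[4,-4,16] → ·
    (0,2)@(1, 5): e=[12,4,0] → #  [on edge]
    (1,2)@(3, 5): e=[12,-4,8] → ·
    (2,2)@(5, 5): e=[12,-12,16] → ·
    (0,3)@(1, 7): e=[20,-12,8] → ·
  covered (3 px):
    · · · · · · ·
    · # # · · · ·
    # · · · · · ·
    · · · · · · ·
    · · · · · · ·
    · · · · · · ·
    · · · · · · ·
T3:
  2·area = 28  (B↔C swapped to make it positive)
  edge (6, 4)→(2, 10): d=(-4,6) right/bottom  bias=-1
  edge (2, 10)→(4, 0): d=(2,-10) top-left  bias=+0
  edge (4, 0)→(6, 4): d=(2,4) right/bottom  bias=-1
    (2,1)@(5, 3): e=[10,16,2] → #
    (3,1)@(7, 3): e=[-2,36,-6] → ·
    (1,2)@(3, 5): e=[14,0,14] → #  [on edge]
    (3,2)@(7, 5): e=[-10,40,-2] → ·
    (1,3)@(3, 7): e=[6,4,18] → #
    (2,3)@(5, 7): e=[-6,24,10] → ·
    (1,4)@(3, 9): e=[-2,8,22] → ·
  covered (4 px):
    · · · · · · ·
    · · # · · · ·
    · # # · · · ·
    · # · · · · ·
    · · · · · · ·
    · · · · · · ·
    · · · · · · ·

Result: [14,4,2]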